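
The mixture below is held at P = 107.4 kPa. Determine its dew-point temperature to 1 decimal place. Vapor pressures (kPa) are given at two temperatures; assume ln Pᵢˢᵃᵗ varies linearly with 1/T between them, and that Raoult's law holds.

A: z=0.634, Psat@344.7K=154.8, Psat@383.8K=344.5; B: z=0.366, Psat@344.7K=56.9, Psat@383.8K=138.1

Dew-point temperature: Σzᵢ·P/Pᵢˢᵃᵗ(T) = 1. Interpolate ln Pᵢˢᵃᵗ = aᵢ + bᵢ/T.
  T = 344.7 K: ΣzᵢP/Pᵢˢᵃᵗ = 1.1307
  T = 383.8 K: ΣzᵢP/Pᵢˢᵃᵗ = 0.4823
  T = 364.2 K: ΣzᵢP/Pᵢˢᵃᵗ = 0.7224
  T = 354.4 K: ΣzᵢP/Pᵢˢᵃᵗ = 0.8992
  T = 349.5 K: ΣzᵢP/Pᵢˢᵃᵗ = 1.0079
  T = 351.9 K: ΣzᵢP/Pᵢˢᵃᵗ = 0.9527
Interpolating between 349.5 K and 351.9 K gives T ≈ 349.8 K.

T = 349.8 K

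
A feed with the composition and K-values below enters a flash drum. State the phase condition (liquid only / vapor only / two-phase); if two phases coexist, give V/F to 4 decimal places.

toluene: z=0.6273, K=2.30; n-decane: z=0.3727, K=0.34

two-phase, V/F = 0.6638

ΣzᵢKᵢ = 1.5695; Σzᵢ/Kᵢ = 1.3689.
Both exceed 1, so a two-phase solution exists.
Material balance + equilibrium reduce to Σ zᵢ(Kᵢ−1)/(1+ψ(Kᵢ−1)) = 0.
Newton–Raphson from ψ = 0.4:
  ψ = 0.4000: g = 0.20229, g' = -0.7586 → ψ = 0.6667
  ψ = 0.6667: g = -0.00239, g' = -0.8220 → ψ = 0.6638
Converged at ψ = 0.6638.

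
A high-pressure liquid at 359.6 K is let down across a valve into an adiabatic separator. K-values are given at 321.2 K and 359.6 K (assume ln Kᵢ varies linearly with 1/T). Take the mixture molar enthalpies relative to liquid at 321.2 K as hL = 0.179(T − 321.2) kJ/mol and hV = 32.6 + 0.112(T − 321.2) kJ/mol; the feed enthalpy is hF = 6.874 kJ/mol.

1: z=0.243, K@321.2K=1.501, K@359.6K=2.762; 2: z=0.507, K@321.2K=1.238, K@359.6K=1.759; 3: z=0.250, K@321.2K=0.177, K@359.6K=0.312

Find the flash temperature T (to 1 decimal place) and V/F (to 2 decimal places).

Adiabatic flash: solve Rachford–Rice at each trial T, then check hF = ψ·hV(T) + (1−ψ)·hL(T).
  T = 321.2 K: K = (1.501, 1.238, 0.177), RR gives ψ = 0.133, H_out = 4.343 kJ/mol
  T = 359.6 K: K = (2.762, 1.759, 0.312), RR gives ψ = 0.840, H_out = 32.101 kJ/mol
  T = 340.4 K: K = (2.071, 1.490, 0.239), RR gives ψ = 0.600, H_out = 22.238 kJ/mol
  T = 330.8 K: K = (1.772, 1.362, 0.206), RR gives ψ = 0.427, H_out = 15.360 kJ/mol
  T = 326.0 K: K = (1.633, 1.299, 0.191), RR gives ψ = 0.304, H_out = 10.675 kJ/mol
  T = 323.6 K: K = (1.566, 1.269, 0.184), RR gives ψ = 0.227, H_out = 7.781 kJ/mol
  T = 322.4 K: K = (1.533, 1.253, 0.181), RR gives ψ = 0.182, H_out = 6.141 kJ/mol
Linear interpolation between T = 322.4 (H_out = 6.141) and T = 323.6 (H_out = 7.781) on hF = 6.874 gives T ≈ 322.9 K, at which ψ = 0.20.

T = 322.9 K, V/F = 0.20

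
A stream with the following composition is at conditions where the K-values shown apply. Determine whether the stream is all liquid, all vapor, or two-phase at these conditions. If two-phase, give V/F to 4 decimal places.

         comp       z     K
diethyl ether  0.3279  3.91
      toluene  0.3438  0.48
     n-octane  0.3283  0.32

ΣzᵢKᵢ = 1.5522; Σzᵢ/Kᵢ = 1.8260.
Both exceed 1, so a two-phase solution exists.
Material balance + equilibrium reduce to Σ zᵢ(Kᵢ−1)/(1+ψ(Kᵢ−1)) = 0.
Iterate (Newton) starting at ψ = 0.6:
  ψ = 0.6000: g = -0.28947, g' = -0.9978 → ψ = 0.3099
  ψ = 0.3099: g = 0.00577, g' = -1.1435 → ψ = 0.3149
  ψ = 0.3149: g = 0.00002, g' = -1.1348 → ψ = 0.3150
Converged at ψ = 0.3150.

two-phase, V/F = 0.3150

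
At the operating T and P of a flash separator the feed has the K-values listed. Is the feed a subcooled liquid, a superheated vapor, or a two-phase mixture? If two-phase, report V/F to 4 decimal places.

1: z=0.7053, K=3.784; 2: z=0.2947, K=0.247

ΣzᵢKᵢ = 2.7416; Σzᵢ/Kᵢ = 1.3795.
Both exceed 1, so a two-phase solution exists.
Material balance + equilibrium reduce to Σ zᵢ(Kᵢ−1)/(1+ψ(Kᵢ−1)) = 0.
Binary case is linear: z₁(K₁−1)(1+ψ(K₂−1)) + z₂(K₂−1)(1+ψ(K₁−1)) = 0
⇒ ψ = [z₁(K₁−1)+z₂(K₂−1)] / [−(K₁−1)(K₂−1)] = 1.74165/2.09635 = 0.8308

two-phase, V/F = 0.8308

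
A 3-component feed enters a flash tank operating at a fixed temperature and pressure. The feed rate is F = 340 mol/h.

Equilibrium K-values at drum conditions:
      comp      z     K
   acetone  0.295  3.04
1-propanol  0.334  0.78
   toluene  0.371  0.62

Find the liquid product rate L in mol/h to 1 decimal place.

L = 132.8 mol/h

Let ψ = V/F and solve Σ zᵢ(Kᵢ−1)/(1+ψ(Kᵢ−1)) = 0.
g(0) = ΣzᵢKᵢ − 1 = 0.387 and g(1) = 1 − Σzᵢ/Kᵢ = -0.124, so a root lies in (0, 1).
Newton–Raphson from ψ = 0.5:
  ψ = 0.500: g = 0.0413, g' = -0.403 → ψ = 0.603
  ψ = 0.603: g = 0.0024, g' = -0.359 → ψ = 0.609
Converged at ψ = 0.609.
Then V = ψ·F = 0.6093·340 = 207.2 mol/h and L = F − V = 132.8 mol/h.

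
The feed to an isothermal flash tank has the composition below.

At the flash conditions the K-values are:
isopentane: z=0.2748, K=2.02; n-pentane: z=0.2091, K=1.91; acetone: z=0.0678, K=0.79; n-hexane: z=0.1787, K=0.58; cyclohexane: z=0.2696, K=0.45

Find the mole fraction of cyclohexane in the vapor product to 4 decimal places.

y_cyclohexane = 0.1676

Iterate (Newton) starting at V/F = 0.5:
  V/F = 0.5000: g = 0.00097, g' = -0.4166 → V/F = 0.5023
Converged at V/F = 0.5023.
Compositions from xᵢ = zᵢ/(1+V/F(Kᵢ−1)), yᵢ = Kᵢxᵢ:
  isopentane: x = 0.1817, y = 0.3670
  n-pentane: x = 0.1435, y = 0.2741
  acetone: x = 0.0758, y = 0.0599
  n-hexane: x = 0.2265, y = 0.1314
  cyclohexane: x = 0.3725, y = 0.1676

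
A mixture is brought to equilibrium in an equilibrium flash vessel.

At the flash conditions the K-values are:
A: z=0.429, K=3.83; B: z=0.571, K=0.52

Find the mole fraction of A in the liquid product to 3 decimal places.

Let ψ = V/F and solve Σ zᵢ(Kᵢ−1)/(1+ψ(Kᵢ−1)) = 0.
g(0) = ΣzᵢKᵢ − 1 = 0.940 and g(1) = 1 − Σzᵢ/Kᵢ = -0.210, so a root lies in (0, 1).
Binary case is linear: z₁(K₁−1)(1+ψ(K₂−1)) + z₂(K₂−1)(1+ψ(K₁−1)) = 0
⇒ ψ = [z₁(K₁−1)+z₂(K₂−1)] / [−(K₁−1)(K₂−1)] = 0.9400/1.3584 = 0.692
Compositions from xᵢ = zᵢ/(1+ψ(Kᵢ−1)), yᵢ = Kᵢxᵢ:
  A: x = 0.145, y = 0.555
  B: x = 0.855, y = 0.445

x_A = 0.145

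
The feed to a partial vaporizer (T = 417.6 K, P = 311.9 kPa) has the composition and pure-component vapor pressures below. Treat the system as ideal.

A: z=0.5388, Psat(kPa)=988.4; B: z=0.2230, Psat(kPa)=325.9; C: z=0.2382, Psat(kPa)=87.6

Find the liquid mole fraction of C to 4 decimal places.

Raoult's law: Kᵢ = Pᵢˢᵃᵗ/P = Pᵢˢᵃᵗ/311.9.
  K_A = 988.4/311.9 = 3.168964, K_B = 325.9/311.9 = 1.044886, K_C = 87.6/311.9 = 0.280859
Rachford–Rice: g(ψ) = Σ zᵢ(Kᵢ−1)/(1+ψ(Kᵢ−1)) = 0.
Feasibility: ΣzᵢKᵢ = 2.0073, Σzᵢ/Kᵢ = 1.2316 — both > 1, two phases present.
Iterate (Newton) starting at ψ = 0.62:
  ψ = 0.6200: g = 0.19901, g' = -0.8626 → ψ = 0.8507
  ψ = 0.8507: g = -0.02084, g' = -1.1309 → ψ = 0.8323
  ψ = 0.8323: g = -0.00042, g' = -1.0868 → ψ = 0.8319
Converged at ψ = 0.8319.
Compositions from xᵢ = zᵢ/(1+ψ(Kᵢ−1)), yᵢ = Kᵢxᵢ:
  A: x = 0.1921, y = 0.6089
  B: x = 0.2150, y = 0.2246
  C: x = 0.5929, y = 0.1665

x_C = 0.5929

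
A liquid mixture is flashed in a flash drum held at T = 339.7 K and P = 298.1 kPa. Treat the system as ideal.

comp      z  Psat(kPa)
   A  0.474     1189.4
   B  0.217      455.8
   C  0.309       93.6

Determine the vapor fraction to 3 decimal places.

ψ = 0.825

Raoult's law: Kᵢ = Pᵢˢᵃᵗ/P = Pᵢˢᵃᵗ/298.1.
  K_A = 1189.4/298.1 = 3.98994, K_B = 455.8/298.1 = 1.52902, K_C = 93.6/298.1 = 0.31399
Rachford–Rice: g(ψ) = Σ zᵢ(Kᵢ−1)/(1+ψ(Kᵢ−1)) = 0.
Feasibility: ΣzᵢKᵢ = 2.320, Σzᵢ/Kᵢ = 1.245 — both > 1, two phases present.
Iterate (Newton) starting at ψ = 0.5:
  ψ = 0.500: g = 0.3362, g' = -1.056 → ψ = 0.818
  ψ = 0.818: g = 0.0079, g' = -1.142 → ψ = 0.825
Converged at ψ = 0.825.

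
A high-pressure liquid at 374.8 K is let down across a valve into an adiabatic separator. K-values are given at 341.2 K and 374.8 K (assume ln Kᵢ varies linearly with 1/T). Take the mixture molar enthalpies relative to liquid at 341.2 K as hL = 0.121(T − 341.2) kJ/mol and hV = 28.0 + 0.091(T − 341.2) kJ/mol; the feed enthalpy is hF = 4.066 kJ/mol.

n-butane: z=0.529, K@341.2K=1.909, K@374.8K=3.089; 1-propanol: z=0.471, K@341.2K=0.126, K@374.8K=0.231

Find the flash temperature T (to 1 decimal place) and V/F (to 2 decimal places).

Adiabatic flash: solve Rachford–Rice at each trial T, then check hF = ψ·hV(T) + (1−ψ)·hL(T).
  T = 341.2 K: K = (1.909, 0.126), RR gives ψ = 0.087, H_out = 2.439 kJ/mol
  T = 374.8 K: K = (3.089, 0.231), RR gives ψ = 0.462, H_out = 16.548 kJ/mol
  T = 358.0 K: K = (2.456, 0.173), RR gives ψ = 0.316, H_out = 10.727 kJ/mol
  T = 349.6 K: K = (2.172, 0.148), RR gives ψ = 0.219, H_out = 7.097 kJ/mol
  T = 345.4 K: K = (2.038, 0.137), RR gives ψ = 0.159, H_out = 4.940 kJ/mol
  T = 343.3 K: K = (1.973, 0.131), RR gives ψ = 0.125, H_out = 3.740 kJ/mol
Linear interpolation between T = 343.3 (H_out = 3.740) and T = 345.4 (H_out = 4.940) on hF = 4.066 gives T ≈ 343.9 K, at which ψ = 0.13.

T = 343.9 K, V/F = 0.13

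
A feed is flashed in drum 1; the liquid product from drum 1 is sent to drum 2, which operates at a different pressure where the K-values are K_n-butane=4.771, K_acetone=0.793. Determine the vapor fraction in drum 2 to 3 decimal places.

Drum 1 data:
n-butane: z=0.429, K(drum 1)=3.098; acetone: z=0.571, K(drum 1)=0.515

Drum 1:
Material balance + equilibrium reduce to Σ zᵢ(Kᵢ−1)/(1+ψ₁(Kᵢ−1)) = 0.
Feasibility: ΣzᵢKᵢ = 1.623, Σzᵢ/Kᵢ = 1.247 — both > 1, two phases present.
Newton iteration, ψ₁⁰ = 0.5:
  ψ₁ = 0.500: g = 0.0737, g' = -0.684 → ψ₁ = 0.608
  ψ₁ = 0.608: g = 0.0029, g' = -0.635 → ψ₁ = 0.612
Converged at ψ₁ = 0.612.
Drum-1 compositions:
  n-butane: x = 0.188, y = 0.582
  acetone: x = 0.812, y = 0.418
Drum-2 feed = drum-1 liquid: z₂ = (0.1878, 0.8122).
Drum 2:
Rachford–Rice: g(ψ₂) = Σ zᵢ(Kᵢ−1)/(1+ψ₂(Kᵢ−1)) = 0.
Feasibility: ΣzᵢKᵢ = 1.540, Σzᵢ/Kᵢ = 1.064 — both > 1, two phases present.
Binary case is linear: z₁(K₁−1)(1+ψ₂(K₂−1)) + z₂(K₂−1)(1+ψ₂(K₁−1)) = 0
⇒ ψ₂ = [z₁(K₁−1)+z₂(K₂−1)] / [−(K₁−1)(K₂−1)] = 0.5399/0.7806 = 0.692
  n-butane: x = 0.052, y = 0.248
  acetone: x = 0.948, y = 0.752

V/F (drum 2) = 0.692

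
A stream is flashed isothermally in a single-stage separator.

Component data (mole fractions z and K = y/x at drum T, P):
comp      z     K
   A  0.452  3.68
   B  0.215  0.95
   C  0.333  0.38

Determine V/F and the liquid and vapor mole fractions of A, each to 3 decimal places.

V/F = 0.757, x_A = 0.149, y_A = 0.549

Material balance + equilibrium reduce to Σ zᵢ(Kᵢ−1)/(1+V/F(Kᵢ−1)) = 0.
g(0) = ΣzᵢKᵢ − 1 = 0.994 and g(1) = 1 − Σzᵢ/Kᵢ = -0.225, so a root lies in (0, 1).
Iterate (Newton) starting at V/F = 0.5:
  V/F = 0.500: g = 0.2074, g' = -0.862 → V/F = 0.741
  V/F = 0.741: g = 0.0130, g' = -0.803 → V/F = 0.757
Converged at V/F = 0.757.
Compositions from xᵢ = zᵢ/(1+V/F(Kᵢ−1)), yᵢ = Kᵢxᵢ:
  A: x = 0.149, y = 0.549
  B: x = 0.223, y = 0.212
  C: x = 0.627, y = 0.238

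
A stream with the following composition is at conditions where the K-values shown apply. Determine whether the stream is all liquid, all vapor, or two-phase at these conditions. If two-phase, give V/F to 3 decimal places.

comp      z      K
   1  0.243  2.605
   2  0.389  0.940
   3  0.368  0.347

ΣzᵢKᵢ = 1.126; Σzᵢ/Kᵢ = 1.568.
Both exceed 1, so a two-phase solution exists.
Let ψ = V/F and solve Σ zᵢ(Kᵢ−1)/(1+ψ(Kᵢ−1)) = 0.
Newton iteration, ψ⁰ = 0.4:
  ψ = 0.400: g = -0.1117, g' = -0.521 → ψ = 0.186
  ψ = 0.186: g = 0.0034, g' = -0.576 → ψ = 0.192
Converged at ψ = 0.192.

two-phase, V/F = 0.192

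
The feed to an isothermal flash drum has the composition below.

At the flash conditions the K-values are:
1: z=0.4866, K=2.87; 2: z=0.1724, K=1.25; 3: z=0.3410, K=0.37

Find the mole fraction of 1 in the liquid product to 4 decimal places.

x_1 = 0.2010

Let ψ = V/F and solve Σ zᵢ(Kᵢ−1)/(1+ψ(Kᵢ−1)) = 0.
Feasibility: ΣzᵢKᵢ = 1.7382, Σzᵢ/Kᵢ = 1.2291 — both > 1, two phases present.
Newton iteration, ψ⁰ = 0.57:
  ψ = 0.5700: g = 0.14298, g' = -0.7364 → ψ = 0.7642
  ψ = 0.7642: g = -0.00345, g' = -0.7993 → ψ = 0.7598
Converged at ψ = 0.7598.
Compositions from xᵢ = zᵢ/(1+ψ(Kᵢ−1)), yᵢ = Kᵢxᵢ:
  1: x = 0.2010, y = 0.5769
  2: x = 0.1449, y = 0.1811
  3: x = 0.6541, y = 0.2420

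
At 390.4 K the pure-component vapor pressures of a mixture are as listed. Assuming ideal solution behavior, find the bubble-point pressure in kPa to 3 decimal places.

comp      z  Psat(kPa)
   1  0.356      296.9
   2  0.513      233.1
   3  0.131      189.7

At the bubble point ψ → 0, so ΣzᵢKᵢ = 1 with Kᵢ = Pᵢˢᵃᵗ/P ⇒ P = ΣzᵢPᵢˢᵃᵗ.
P = 0.356·296.9 + 0.513·233.1 + 0.131·189.7 = 250.127 kPa

Pbub = 250.127 kPa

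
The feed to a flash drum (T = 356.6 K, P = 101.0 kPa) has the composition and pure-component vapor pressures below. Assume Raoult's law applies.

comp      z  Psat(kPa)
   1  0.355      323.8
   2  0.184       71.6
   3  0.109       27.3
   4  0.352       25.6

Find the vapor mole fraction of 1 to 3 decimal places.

Raoult's law: Kᵢ = Pᵢˢᵃᵗ/P = Pᵢˢᵃᵗ/101.0.
  K_1 = 323.8/101.0 = 3.20594, K_2 = 71.6/101.0 = 0.70891, K_3 = 27.3/101.0 = 0.27030, K_4 = 25.6/101.0 = 0.25347
Rachford–Rice: g(ψ) = Σ zᵢ(Kᵢ−1)/(1+ψ(Kᵢ−1)) = 0.
g(0) = ΣzᵢKᵢ − 1 = 0.387 and g(1) = 1 − Σzᵢ/Kᵢ = -1.162, so a root lies in (0, 1).
Iterate (Newton) starting at ψ = 0.32:
  ψ = 0.320: g = -0.0490, g' = -1.050 → ψ = 0.273
  ψ = 0.273: g = 0.0009, g' = -1.091 → ψ = 0.274
Converged at ψ = 0.274.
Compositions from xᵢ = zᵢ/(1+ψ(Kᵢ−1)), yᵢ = Kᵢxᵢ:
  1: x = 0.221, y = 0.709
  2: x = 0.200, y = 0.142
  3: x = 0.136, y = 0.037
  4: x = 0.443, y = 0.112

y_1 = 0.709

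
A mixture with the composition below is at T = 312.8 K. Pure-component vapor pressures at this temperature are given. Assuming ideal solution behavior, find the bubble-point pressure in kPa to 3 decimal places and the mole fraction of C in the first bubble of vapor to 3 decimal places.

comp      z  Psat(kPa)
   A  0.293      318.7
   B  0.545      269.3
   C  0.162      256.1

At the bubble point ψ → 0, so ΣzᵢKᵢ = 1 with Kᵢ = Pᵢˢᵃᵗ/P ⇒ P = ΣzᵢPᵢˢᵃᵗ.
P = 0.293·318.7 + 0.545·269.3 + 0.162·256.1 = 281.636 kPa
yᵢ = zᵢPᵢˢᵃᵗ/P ⇒ y_C = 0.162·256.1/281.636 = 0.147

Pbub = 281.636 kPa, y_C = 0.147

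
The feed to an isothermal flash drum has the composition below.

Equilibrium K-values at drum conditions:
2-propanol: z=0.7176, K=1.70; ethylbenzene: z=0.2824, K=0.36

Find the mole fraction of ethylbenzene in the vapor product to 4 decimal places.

Material balance + equilibrium reduce to Σ zᵢ(Kᵢ−1)/(1+V/F(Kᵢ−1)) = 0.
Feasibility: ΣzᵢKᵢ = 1.3216, Σzᵢ/Kᵢ = 1.2066 — both > 1, two phases present.
Binary case is linear: z₁(K₁−1)(1+V/F(K₂−1)) + z₂(K₂−1)(1+V/F(K₁−1)) = 0
⇒ V/F = [z₁(K₁−1)+z₂(K₂−1)] / [−(K₁−1)(K₂−1)] = 0.32158/0.44800 = 0.7178
Compositions from xᵢ = zᵢ/(1+V/F(Kᵢ−1)), yᵢ = Kᵢxᵢ:
  2-propanol: x = 0.4776, y = 0.8119
  ethylbenzene: x = 0.5224, y = 0.1881

y_ethylbenzene = 0.1881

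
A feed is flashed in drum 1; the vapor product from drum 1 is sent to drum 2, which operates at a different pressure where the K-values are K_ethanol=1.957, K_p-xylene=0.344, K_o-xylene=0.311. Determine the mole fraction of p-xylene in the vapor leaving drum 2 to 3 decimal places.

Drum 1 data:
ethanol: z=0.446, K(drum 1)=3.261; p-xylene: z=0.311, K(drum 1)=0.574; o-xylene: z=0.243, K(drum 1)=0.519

y_p-xylene (drum 2) = 0.115

Drum 1:
Rachford–Rice: g(ψ₁) = Σ zᵢ(Kᵢ−1)/(1+ψ₁(Kᵢ−1)) = 0.
Feasibility: ΣzᵢKᵢ = 1.759, Σzᵢ/Kᵢ = 1.147 — both > 1, two phases present.
Newton–Raphson from ψ₁ = 0.3:
  ψ₁ = 0.300: g = 0.3124, g' = -0.960 → ψ₁ = 0.625
  ψ₁ = 0.625: g = 0.0701, g' = -0.611 → ψ₁ = 0.740
  ψ₁ = 0.740: g = 0.0024, g' = -0.575 → ψ₁ = 0.744
Converged at ψ₁ = 0.744.
Drum-1 compositions:
  ethanol: x = 0.166, y = 0.542
  p-xylene: x = 0.455, y = 0.261
  o-xylene: x = 0.378, y = 0.196
Drum-2 feed = drum-1 vapor: z₂ = (0.5423, 0.2613, 0.1964).
Drum 2:
Iterate (Newton) starting at ψ₂ = 0.5:
  ψ₂ = 0.500: g = -0.1106, g' = -0.693 → ψ₂ = 0.341
  ψ₂ = 0.341: g = -0.0061, g' = -0.628 → ψ₂ = 0.331
Converged at ψ₂ = 0.331.
  ethanol: x = 0.412, y = 0.806
  p-xylene: x = 0.334, y = 0.115
  o-xylene: x = 0.254, y = 0.079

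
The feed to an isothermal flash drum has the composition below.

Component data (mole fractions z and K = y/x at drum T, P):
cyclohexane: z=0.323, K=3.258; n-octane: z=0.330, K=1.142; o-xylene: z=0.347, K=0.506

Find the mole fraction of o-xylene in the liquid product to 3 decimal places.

Iterate (Newton) starting at ψ = 0.5:
  ψ = 0.500: g = 0.1587, g' = -0.518 → ψ = 0.806
  ψ = 0.806: g = 0.0158, g' = -0.446 → ψ = 0.842
  ψ = 0.842: g = -0.0000, g' = -0.449 → ψ = 0.841
Converged at ψ = 0.841.
Compositions from xᵢ = zᵢ/(1+ψ(Kᵢ−1)), yᵢ = Kᵢxᵢ:
  cyclohexane: x = 0.111, y = 0.363
  n-octane: x = 0.295, y = 0.337
  o-xylene: x = 0.594, y = 0.300

x_o-xylene = 0.594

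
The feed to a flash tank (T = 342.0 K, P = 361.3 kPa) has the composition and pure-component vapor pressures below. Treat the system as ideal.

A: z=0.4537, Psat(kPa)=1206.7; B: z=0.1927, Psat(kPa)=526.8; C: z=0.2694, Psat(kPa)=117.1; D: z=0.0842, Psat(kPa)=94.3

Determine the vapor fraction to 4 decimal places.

ψ = 0.6949

Raoult's law: Kᵢ = Pᵢˢᵃᵗ/P = Pᵢˢᵃᵗ/361.3.
  K_A = 1206.7/361.3 = 3.339884, K_B = 526.8/361.3 = 1.458068, K_C = 117.1/361.3 = 0.324107, K_D = 94.3/361.3 = 0.261002
Newton iteration, ψ⁰ = 0.5:
  ψ = 0.5000: g = 0.18733, g' = -0.9508 → ψ = 0.6970
  ψ = 0.6970: g = -0.00220, g' = -1.0176 → ψ = 0.6949
Converged at ψ = 0.6949.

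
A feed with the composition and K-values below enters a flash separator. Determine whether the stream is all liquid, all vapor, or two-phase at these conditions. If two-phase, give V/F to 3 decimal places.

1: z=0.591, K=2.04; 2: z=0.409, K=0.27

ΣzᵢKᵢ = 1.316; Σzᵢ/Kᵢ = 1.805.
Both exceed 1, so a two-phase solution exists.
Material balance + equilibrium reduce to Σ zᵢ(Kᵢ−1)/(1+ψ(Kᵢ−1)) = 0.
Binary case is linear: z₁(K₁−1)(1+ψ(K₂−1)) + z₂(K₂−1)(1+ψ(K₁−1)) = 0
⇒ ψ = [z₁(K₁−1)+z₂(K₂−1)] / [−(K₁−1)(K₂−1)] = 0.3161/0.7592 = 0.416

two-phase, V/F = 0.416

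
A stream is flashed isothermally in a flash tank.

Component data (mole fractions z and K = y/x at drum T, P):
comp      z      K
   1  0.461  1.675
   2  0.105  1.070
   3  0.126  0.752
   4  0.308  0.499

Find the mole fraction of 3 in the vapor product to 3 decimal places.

Material balance + equilibrium reduce to Σ zᵢ(Kᵢ−1)/(1+ψ(Kᵢ−1)) = 0.
Feasibility: ΣzᵢKᵢ = 1.133, Σzᵢ/Kᵢ = 1.158 — both > 1, two phases present.
Iterate (Newton) starting at ψ = 0.5:
  ψ = 0.500: g = -0.0018, g' = -0.266 → ψ = 0.493
Converged at ψ = 0.493.
Compositions from xᵢ = zᵢ/(1+ψ(Kᵢ−1)), yᵢ = Kᵢxᵢ:
  1: x = 0.346, y = 0.579
  2: x = 0.101, y = 0.109
  3: x = 0.144, y = 0.108
  4: x = 0.409, y = 0.204

y_3 = 0.108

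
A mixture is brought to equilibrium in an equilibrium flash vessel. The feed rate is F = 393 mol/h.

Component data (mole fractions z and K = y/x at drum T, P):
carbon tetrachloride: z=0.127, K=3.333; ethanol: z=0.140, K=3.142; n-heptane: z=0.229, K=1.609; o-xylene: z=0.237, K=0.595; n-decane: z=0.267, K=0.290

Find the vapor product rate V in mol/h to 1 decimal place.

V = 182.6 mol/h

Material balance + equilibrium reduce to Σ zᵢ(Kᵢ−1)/(1+ψ(Kᵢ−1)) = 0.
Feasibility: ΣzᵢKᵢ = 1.450, Σzᵢ/Kᵢ = 1.544 — both > 1, two phases present.
Iterate (Newton) starting at ψ = 0.67:
  ψ = 0.670: g = -0.1555, g' = -0.819 → ψ = 0.480
  ψ = 0.480: g = -0.0113, g' = -0.730 → ψ = 0.465
Converged at ψ = 0.465.
Then V = ψ·F = 0.4647·393 = 182.6 mol/h and L = F − V = 210.4 mol/h.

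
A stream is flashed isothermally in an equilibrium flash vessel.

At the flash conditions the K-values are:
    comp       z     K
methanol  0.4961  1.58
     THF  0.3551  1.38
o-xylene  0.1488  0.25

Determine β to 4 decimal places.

Rachford–Rice: g(β) = Σ zᵢ(Kᵢ−1)/(1+β(Kᵢ−1)) = 0.
Feasibility: ΣzᵢKᵢ = 1.3111, Σzᵢ/Kᵢ = 1.1665 — both > 1, two phases present.
Newton–Raphson from β = 0.69:
  β = 0.6900: g = 0.08111, g' = -0.4768 → β = 0.8601
  β = 0.8601: g = -0.02076, g' = -0.7678 → β = 0.8331
  β = 0.8331: g = -0.00094, g' = -0.7000 → β = 0.8317
Converged at β = 0.8317.

β = 0.8317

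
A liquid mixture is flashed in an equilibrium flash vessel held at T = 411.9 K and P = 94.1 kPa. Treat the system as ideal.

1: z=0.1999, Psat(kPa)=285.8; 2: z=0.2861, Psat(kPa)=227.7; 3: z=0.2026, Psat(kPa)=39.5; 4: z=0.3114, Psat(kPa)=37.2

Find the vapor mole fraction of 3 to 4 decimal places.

Raoult's law: Kᵢ = Pᵢˢᵃᵗ/P = Pᵢˢᵃᵗ/94.1.
  K_1 = 285.8/94.1 = 3.037194, K_2 = 227.7/94.1 = 2.419766, K_3 = 39.5/94.1 = 0.419766, K_4 = 37.2/94.1 = 0.395324
Let β = V/F and solve Σ zᵢ(Kᵢ−1)/(1+β(Kᵢ−1)) = 0.
g(0) = ΣzᵢKᵢ − 1 = 0.5076 and g(1) = 1 − Σzᵢ/Kᵢ = -0.4544, so a root lies in (0, 1).
Iterate (Newton) starting at β = 0.5:
  β = 0.5000: g = 0.00380, g' = -0.7701 → β = 0.5049
Converged at β = 0.5049.
Compositions from xᵢ = zᵢ/(1+β(Kᵢ−1)), yᵢ = Kᵢxᵢ:
  1: x = 0.0985, y = 0.2993
  2: x = 0.1666, y = 0.4032
  3: x = 0.2866, y = 0.1203
  4: x = 0.4483, y = 0.1772

y_3 = 0.1203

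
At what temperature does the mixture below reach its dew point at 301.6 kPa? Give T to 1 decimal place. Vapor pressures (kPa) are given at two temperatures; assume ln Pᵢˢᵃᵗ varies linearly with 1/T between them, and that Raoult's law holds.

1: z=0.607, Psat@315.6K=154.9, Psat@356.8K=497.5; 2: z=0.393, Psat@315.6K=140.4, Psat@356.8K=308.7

T = 343.7 K

Dew-point temperature: Σzᵢ·P/Pᵢˢᵃᵗ(T) = 1. Interpolate ln Pᵢˢᵃᵗ = aᵢ + bᵢ/T.
  T = 315.6 K: ΣzᵢP/Pᵢˢᵃᵗ = 2.0261
  T = 356.8 K: ΣzᵢP/Pᵢˢᵃᵗ = 0.7519
  T = 336.2 K: ΣzᵢP/Pᵢˢᵃᵗ = 1.1921
  T = 346.5 K: ΣzᵢP/Pᵢˢᵃᵗ = 0.9394
  T = 341.4 K: ΣzᵢP/Pᵢˢᵃᵗ = 1.0548
  T = 343.9 K: ΣzᵢP/Pᵢˢᵃᵗ = 0.9961
Interpolating between 341.4 K and 343.9 K gives T ≈ 343.7 K.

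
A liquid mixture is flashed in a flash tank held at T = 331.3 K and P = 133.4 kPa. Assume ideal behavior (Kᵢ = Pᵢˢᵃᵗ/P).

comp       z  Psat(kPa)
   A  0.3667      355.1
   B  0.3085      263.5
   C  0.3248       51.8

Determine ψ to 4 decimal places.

Raoult's law: Kᵢ = Pᵢˢᵃᵗ/P = Pᵢˢᵃᵗ/133.4.
  K_A = 355.1/133.4 = 2.661919, K_B = 263.5/133.4 = 1.975262, K_C = 51.8/133.4 = 0.388306
Let ψ = V/F and solve Σ zᵢ(Kᵢ−1)/(1+ψ(Kᵢ−1)) = 0.
Feasibility: ΣzᵢKᵢ = 1.7116, Σzᵢ/Kᵢ = 1.1304 — both > 1, two phases present.
Newton–Raphson from ψ = 0.5:
  ψ = 0.5000: g = 0.24887, g' = -0.6869 → ψ = 0.8623
  ψ = 0.8623: g = -0.00655, g' = -0.8019 → ψ = 0.8541
Converged at ψ = 0.8541.

ψ = 0.8541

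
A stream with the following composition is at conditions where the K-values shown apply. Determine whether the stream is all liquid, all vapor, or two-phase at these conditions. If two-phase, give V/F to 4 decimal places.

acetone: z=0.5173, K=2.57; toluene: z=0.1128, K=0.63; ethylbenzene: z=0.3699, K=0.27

ΣzᵢKᵢ = 1.5004; Σzᵢ/Kᵢ = 1.7503.
Both exceed 1, so a two-phase solution exists.
Material balance + equilibrium reduce to Σ zᵢ(Kᵢ−1)/(1+ψ(Kᵢ−1)) = 0.
Iterate (Newton) starting at ψ = 0.5:
  ψ = 0.5000: g = -0.02146, g' = -0.9123 → ψ = 0.4765
  ψ = 0.4765: g = -0.00011, g' = -0.9035 → ψ = 0.4764
Converged at ψ = 0.4764.

two-phase, V/F = 0.4764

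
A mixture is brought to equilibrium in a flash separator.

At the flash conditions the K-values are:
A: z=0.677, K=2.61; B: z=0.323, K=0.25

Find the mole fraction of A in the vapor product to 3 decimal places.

Let β = V/F and solve Σ zᵢ(Kᵢ−1)/(1+β(Kᵢ−1)) = 0.
Feasibility: ΣzᵢKᵢ = 1.848, Σzᵢ/Kᵢ = 1.551 — both > 1, two phases present.
Newton–Raphson from β = 0.5:
  β = 0.500: g = 0.2163, g' = -1.004 → β = 0.715
  β = 0.715: g = -0.0162, g' = -1.225 → β = 0.702
Converged at β = 0.702.
Compositions from xᵢ = zᵢ/(1+β(Kᵢ−1)), yᵢ = Kᵢxᵢ:
  A: x = 0.318, y = 0.829
  B: x = 0.682, y = 0.171

y_A = 0.829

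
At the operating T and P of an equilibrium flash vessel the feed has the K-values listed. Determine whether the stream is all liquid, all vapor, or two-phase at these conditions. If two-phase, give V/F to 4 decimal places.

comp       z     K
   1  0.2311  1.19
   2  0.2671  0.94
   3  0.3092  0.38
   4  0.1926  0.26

ΣzᵢKᵢ = 0.6937; Σzᵢ/Kᵢ = 2.0328.
Since ΣzᵢKᵢ < 1 the mixture is below its bubble point — single liquid phase.

all liquid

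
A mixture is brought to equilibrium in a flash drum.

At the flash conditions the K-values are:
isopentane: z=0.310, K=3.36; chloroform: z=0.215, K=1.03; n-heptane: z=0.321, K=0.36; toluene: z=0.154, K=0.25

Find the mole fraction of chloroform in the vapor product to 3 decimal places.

Let β = V/F and solve Σ zᵢ(Kᵢ−1)/(1+β(Kᵢ−1)) = 0.
g(0) = ΣzᵢKᵢ − 1 = 0.417 and g(1) = 1 − Σzᵢ/Kᵢ = -0.809, so a root lies in (0, 1).
Iterate (Newton) starting at β = 0.5:
  β = 0.500: g = -0.1450, g' = -0.870 → β = 0.333
  β = 0.333: g = 0.0007, g' = -0.908 → β = 0.334
Converged at β = 0.334.
Compositions from xᵢ = zᵢ/(1+β(Kᵢ−1)), yᵢ = Kᵢxᵢ:
  isopentane: x = 0.173, y = 0.582
  chloroform: x = 0.213, y = 0.219
  n-heptane: x = 0.408, y = 0.147
  toluene: x = 0.205, y = 0.051

y_chloroform = 0.219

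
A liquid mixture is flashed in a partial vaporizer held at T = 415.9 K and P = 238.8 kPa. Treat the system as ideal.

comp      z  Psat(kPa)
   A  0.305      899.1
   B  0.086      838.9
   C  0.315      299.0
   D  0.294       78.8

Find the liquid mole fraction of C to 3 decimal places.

x_C = 0.264

Raoult's law: Kᵢ = Pᵢˢᵃᵗ/P = Pᵢˢᵃᵗ/238.8.
  K_A = 899.1/238.8 = 3.76508, K_B = 838.9/238.8 = 3.51298, K_C = 299.0/238.8 = 1.25209, K_D = 78.8/238.8 = 0.32998
Let β = V/F and solve Σ zᵢ(Kᵢ−1)/(1+β(Kᵢ−1)) = 0.
Feasibility: ΣzᵢKᵢ = 1.942, Σzᵢ/Kᵢ = 1.248 — both > 1, two phases present.
Iterate (Newton) starting at β = 0.5:
  β = 0.500: g = 0.2240, g' = -0.832 → β = 0.769
  β = 0.769: g = 0.0033, g' = -0.878 → β = 0.773
Converged at β = 0.773.
Compositions from xᵢ = zᵢ/(1+β(Kᵢ−1)), yᵢ = Kᵢxᵢ:
  A: x = 0.097, y = 0.366
  B: x = 0.029, y = 0.103
  C: x = 0.264, y = 0.330
  D: x = 0.610, y = 0.201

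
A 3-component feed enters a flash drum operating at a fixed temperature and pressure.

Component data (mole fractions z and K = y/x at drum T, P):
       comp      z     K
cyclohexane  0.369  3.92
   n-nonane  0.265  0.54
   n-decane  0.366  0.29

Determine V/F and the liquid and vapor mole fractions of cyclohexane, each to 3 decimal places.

V/F = 0.386, x_cyclohexane = 0.173, y_cyclohexane = 0.680

Material balance + equilibrium reduce to Σ zᵢ(Kᵢ−1)/(1+V/F(Kᵢ−1)) = 0.
Feasibility: ΣzᵢKᵢ = 1.696, Σzᵢ/Kᵢ = 1.847 — both > 1, two phases present.
Newton iteration, V/F⁰ = 0.66:
  V/F = 0.660: g = -0.2960, g' = -1.136 → V/F = 0.400
  V/F = 0.400: g = -0.0148, g' = -1.114 → V/F = 0.386
Converged at V/F = 0.386.
Compositions from xᵢ = zᵢ/(1+V/F(Kᵢ−1)), yᵢ = Kᵢxᵢ:
  cyclohexane: x = 0.173, y = 0.680
  n-nonane: x = 0.322, y = 0.174
  n-decane: x = 0.504, y = 0.146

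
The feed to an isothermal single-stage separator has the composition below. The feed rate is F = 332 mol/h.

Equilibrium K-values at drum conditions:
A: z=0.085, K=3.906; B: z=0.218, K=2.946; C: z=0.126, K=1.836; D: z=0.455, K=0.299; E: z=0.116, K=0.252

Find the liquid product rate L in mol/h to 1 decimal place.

Rachford–Rice: g(V/F) = Σ zᵢ(Kᵢ−1)/(1+V/F(Kᵢ−1)) = 0.
g(0) = ΣzᵢKᵢ − 1 = 0.371 and g(1) = 1 − Σzᵢ/Kᵢ = -1.146, so a root lies in (0, 1).
Iterate (Newton) starting at V/F = 0.5:
  V/F = 0.500: g = -0.2397, g' = -1.071 → V/F = 0.276
  V/F = 0.276: g = -0.0063, g' = -1.075 → V/F = 0.270
Converged at V/F = 0.270.
Then V = V/F·F = 0.2703·332 = 89.7 mol/h and L = F − V = 242.3 mol/h.

L = 242.3 mol/h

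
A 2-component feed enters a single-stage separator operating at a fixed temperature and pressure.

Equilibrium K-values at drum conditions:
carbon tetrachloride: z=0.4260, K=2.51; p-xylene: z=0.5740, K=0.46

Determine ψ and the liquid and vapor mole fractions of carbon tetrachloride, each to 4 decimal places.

Newton–Raphson from ψ = 0.5:
  ψ = 0.5000: g = -0.05807, g' = -0.6295 → ψ = 0.4077
  ψ = 0.4077: g = 0.00066, g' = -0.6473 → ψ = 0.4088
Converged at ψ = 0.4088.
Compositions from xᵢ = zᵢ/(1+ψ(Kᵢ−1)), yᵢ = Kᵢxᵢ:
  carbon tetrachloride: x = 0.2634, y = 0.6612
  p-xylene: x = 0.7366, y = 0.3388

ψ = 0.4088, x_carbon tetrachloride = 0.2634, y_carbon tetrachloride = 0.6612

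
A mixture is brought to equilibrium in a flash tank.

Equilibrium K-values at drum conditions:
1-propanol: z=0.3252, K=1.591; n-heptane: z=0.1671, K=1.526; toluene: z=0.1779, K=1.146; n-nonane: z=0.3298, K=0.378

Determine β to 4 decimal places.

β = 0.3375

Iterate (Newton) starting at β = 0.67:
  β = 0.6700: g = -0.12538, g' = -0.4618 → β = 0.3985
  β = 0.3985: g = -0.01997, g' = -0.3349 → β = 0.3389
  β = 0.3389: g = -0.00045, g' = -0.3204 → β = 0.3375
Converged at β = 0.3375.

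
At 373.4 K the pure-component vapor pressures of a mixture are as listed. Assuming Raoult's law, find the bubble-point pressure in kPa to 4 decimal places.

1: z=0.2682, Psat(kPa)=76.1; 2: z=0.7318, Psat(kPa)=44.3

At the bubble point ψ → 0, so ΣzᵢKᵢ = 1 with Kᵢ = Pᵢˢᵃᵗ/P ⇒ P = ΣzᵢPᵢˢᵃᵗ.
P = 0.2682·76.1 + 0.7318·44.3 = 52.8288 kPa

Pbub = 52.8288 kPa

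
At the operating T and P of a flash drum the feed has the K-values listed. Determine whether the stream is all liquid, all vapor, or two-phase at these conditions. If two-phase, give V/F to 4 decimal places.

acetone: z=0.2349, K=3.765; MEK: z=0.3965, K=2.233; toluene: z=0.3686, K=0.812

ΣzᵢKᵢ = 2.0691; Σzᵢ/Kᵢ = 0.6939.
Since Σzᵢ/Kᵢ < 1 the mixture is above its dew point — single vapor phase.

all vapor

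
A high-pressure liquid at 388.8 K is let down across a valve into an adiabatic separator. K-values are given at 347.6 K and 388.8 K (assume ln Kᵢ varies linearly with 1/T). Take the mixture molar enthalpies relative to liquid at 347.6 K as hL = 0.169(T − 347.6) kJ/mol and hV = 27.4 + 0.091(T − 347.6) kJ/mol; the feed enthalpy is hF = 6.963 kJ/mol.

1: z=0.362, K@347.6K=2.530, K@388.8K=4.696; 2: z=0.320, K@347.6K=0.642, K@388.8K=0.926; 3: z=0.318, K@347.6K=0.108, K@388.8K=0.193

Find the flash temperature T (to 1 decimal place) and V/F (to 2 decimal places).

Adiabatic flash: solve Rachford–Rice at each trial T, then check hF = ψ·hV(T) + (1−ψ)·hL(T).
  T = 347.6 K: K = (2.530, 0.642, 0.108), RR gives ψ = 0.152, H_out = 4.166 kJ/mol
  T = 388.8 K: K = (4.696, 0.926, 0.193), RR gives ψ = 0.513, H_out = 19.359 kJ/mol
  T = 368.2 K: K = (3.507, 0.779, 0.147), RR gives ψ = 0.368, H_out = 12.962 kJ/mol
  T = 357.9 K: K = (2.993, 0.709, 0.126), RR gives ψ = 0.274, H_out = 9.035 kJ/mol
  T = 352.8 K: K = (2.757, 0.676, 0.117), RR gives ψ = 0.219, H_out = 6.778 kJ/mol
  T = 355.4 K: K = (2.876, 0.693, 0.122), RR gives ψ = 0.248, H_out = 7.961 kJ/mol
  T = 354.1 K: K = (2.816, 0.684, 0.119), RR gives ψ = 0.234, H_out = 7.378 kJ/mol
Linear interpolation between T = 352.8 (H_out = 6.778) and T = 354.1 (H_out = 7.378) on hF = 6.963 gives T ≈ 353.2 K, at which ψ = 0.22.

T = 353.2 K, V/F = 0.22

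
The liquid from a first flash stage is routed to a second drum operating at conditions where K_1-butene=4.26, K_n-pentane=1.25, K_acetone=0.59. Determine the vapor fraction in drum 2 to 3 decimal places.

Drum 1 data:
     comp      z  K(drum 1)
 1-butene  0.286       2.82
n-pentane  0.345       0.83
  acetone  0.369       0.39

Drum 1:
Rachford–Rice: g(ψ₁) = Σ zᵢ(Kᵢ−1)/(1+ψ₁(Kᵢ−1)) = 0.
Check two-phase: ΣzᵢKᵢ = 1.237 > 1 and Σzᵢ/Kᵢ = 1.463 > 1, so g(0) = 0.237 > 0 and g(1) = -0.463 < 0.
Iterate (Newton) starting at ψ₁ = 0.63:
  ψ₁ = 0.630: g = -0.1888, g' = -0.580 → ψ₁ = 0.305
  ψ₁ = 0.305: g = -0.0035, g' = -0.610 → ψ₁ = 0.299
Converged at ψ₁ = 0.299.
Drum-1 compositions:
  1-butene: x = 0.185, y = 0.522
  n-pentane: x = 0.363, y = 0.302
  acetone: x = 0.451, y = 0.176
Drum-2 feed = drum-1 liquid: z₂ = (0.1852, 0.3635, 0.4513).
Drum 2:
Let ψ₂ = V/F and solve Σ zᵢ(Kᵢ−1)/(1+ψ₂(Kᵢ−1)) = 0.
g(0) = ΣzᵢKᵢ − 1 = 0.510 and g(1) = 1 − Σzᵢ/Kᵢ = -0.099, so a root lies in (0, 1).
Iterate (Newton) starting at ψ₂ = 0.5:
  ψ₂ = 0.500: g = 0.0776, g' = -0.423 → ψ₂ = 0.684
  ψ₂ = 0.684: g = 0.0075, g' = -0.352 → ψ₂ = 0.705
Converged at ψ₂ = 0.705.
  1-butene: x = 0.056, y = 0.239
  n-pentane: x = 0.309, y = 0.386
  acetone: x = 0.635, y = 0.375

V/F (drum 2) = 0.705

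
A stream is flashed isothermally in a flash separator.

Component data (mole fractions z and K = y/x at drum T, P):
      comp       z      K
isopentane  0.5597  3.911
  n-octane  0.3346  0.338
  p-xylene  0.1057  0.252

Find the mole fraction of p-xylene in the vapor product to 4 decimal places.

y_p-xylene = 0.0531

Material balance + equilibrium reduce to Σ zᵢ(Kᵢ−1)/(1+V/F(Kᵢ−1)) = 0.
Check two-phase: ΣzᵢKᵢ = 2.3287 > 1 and Σzᵢ/Kᵢ = 1.5525 > 1, so g(0) = 1.3287 > 0 and g(1) = -0.5525 < 0.
Iterate (Newton) starting at V/F = 0.5:
  V/F = 0.5000: g = 0.20613, g' = -1.2652 → V/F = 0.6629
  V/F = 0.6629: g = 0.00454, g' = -1.2509 → V/F = 0.6666
Converged at V/F = 0.6666.
Compositions from xᵢ = zᵢ/(1+V/F(Kᵢ−1)), yᵢ = Kᵢxᵢ:
  isopentane: x = 0.1904, y = 0.7445
  n-octane: x = 0.5988, y = 0.2024
  p-xylene: x = 0.2108, y = 0.0531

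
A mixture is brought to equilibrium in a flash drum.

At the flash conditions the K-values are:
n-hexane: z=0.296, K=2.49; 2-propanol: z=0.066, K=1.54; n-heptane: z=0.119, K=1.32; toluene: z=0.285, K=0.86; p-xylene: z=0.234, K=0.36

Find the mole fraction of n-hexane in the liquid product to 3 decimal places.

x_n-hexane = 0.155

Material balance + equilibrium reduce to Σ zᵢ(Kᵢ−1)/(1+β(Kᵢ−1)) = 0.
Feasibility: ΣzᵢKᵢ = 1.325, Σzᵢ/Kᵢ = 1.233 — both > 1, two phases present.
Newton–Raphson from β = 0.5:
  β = 0.500: g = 0.0505, g' = -0.451 → β = 0.612
  β = 0.612: g = -0.0005, g' = -0.465 → β = 0.611
Converged at β = 0.611.
Compositions from xᵢ = zᵢ/(1+β(Kᵢ−1)), yᵢ = Kᵢxᵢ:
  n-hexane: x = 0.155, y = 0.386
  2-propanol: x = 0.050, y = 0.076
  n-heptane: x = 0.100, y = 0.131
  toluene: x = 0.312, y = 0.268
  p-xylene: x = 0.384, y = 0.138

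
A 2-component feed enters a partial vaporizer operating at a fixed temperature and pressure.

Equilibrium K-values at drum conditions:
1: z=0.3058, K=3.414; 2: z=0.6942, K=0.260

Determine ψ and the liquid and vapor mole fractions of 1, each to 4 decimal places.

Binary case is linear: z₁(K₁−1)(1+ψ(K₂−1)) + z₂(K₂−1)(1+ψ(K₁−1)) = 0
⇒ ψ = [z₁(K₁−1)+z₂(K₂−1)] / [−(K₁−1)(K₂−1)] = 0.22449/1.78636 = 0.1257
Compositions from xᵢ = zᵢ/(1+ψ(Kᵢ−1)), yᵢ = Kᵢxᵢ:
  1: x = 0.2346, y = 0.8010
  2: x = 0.7654, y = 0.1990

ψ = 0.1257, x_1 = 0.2346, y_1 = 0.8010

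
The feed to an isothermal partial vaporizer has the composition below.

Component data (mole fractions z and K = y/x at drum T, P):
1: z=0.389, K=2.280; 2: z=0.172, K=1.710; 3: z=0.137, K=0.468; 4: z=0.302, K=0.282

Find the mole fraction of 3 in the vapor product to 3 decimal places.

y_3 = 0.084

Let β = V/F and solve Σ zᵢ(Kᵢ−1)/(1+β(Kᵢ−1)) = 0.
Feasibility: ΣzᵢKᵢ = 1.330, Σzᵢ/Kᵢ = 1.635 — both > 1, two phases present.
Iterate (Newton) starting at β = 0.6:
  β = 0.600: g = -0.1207, g' = -0.811 → β = 0.451
  β = 0.451: g = -0.0084, g' = -0.714 → β = 0.439
Converged at β = 0.439.
Compositions from xᵢ = zᵢ/(1+β(Kᵢ−1)), yᵢ = Kᵢxᵢ:
  1: x = 0.249, y = 0.568
  2: x = 0.131, y = 0.224
  3: x = 0.179, y = 0.084
  4: x = 0.441, y = 0.124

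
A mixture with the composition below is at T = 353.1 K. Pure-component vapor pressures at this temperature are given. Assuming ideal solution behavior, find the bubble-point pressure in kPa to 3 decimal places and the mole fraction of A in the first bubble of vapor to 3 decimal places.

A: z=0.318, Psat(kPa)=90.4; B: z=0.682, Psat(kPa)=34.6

At the bubble point ψ → 0, so ΣzᵢKᵢ = 1 with Kᵢ = Pᵢˢᵃᵗ/P ⇒ P = ΣzᵢPᵢˢᵃᵗ.
P = 0.318·90.4 + 0.682·34.6 = 52.344 kPa
yᵢ = zᵢPᵢˢᵃᵗ/P ⇒ y_A = 0.318·90.4/52.344 = 0.549

Pbub = 52.344 kPa, y_A = 0.549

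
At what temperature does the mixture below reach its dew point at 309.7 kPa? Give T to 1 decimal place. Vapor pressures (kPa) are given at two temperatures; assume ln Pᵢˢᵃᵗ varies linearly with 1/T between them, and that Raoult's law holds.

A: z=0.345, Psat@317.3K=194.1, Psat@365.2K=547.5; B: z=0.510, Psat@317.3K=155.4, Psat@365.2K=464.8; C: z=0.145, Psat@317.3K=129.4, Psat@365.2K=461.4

Dew-point temperature: Σzᵢ·P/Pᵢˢᵃᵗ(T) = 1. Interpolate ln Pᵢˢᵃᵗ = aᵢ + bᵢ/T.
  T = 317.3 K: ΣzᵢP/Pᵢˢᵃᵗ = 1.9139
  T = 365.2 K: ΣzᵢP/Pᵢˢᵃᵗ = 0.6323
  T = 341.2 K: ΣzᵢP/Pᵢˢᵃᵗ = 1.0586
  T = 353.2 K: ΣzᵢP/Pᵢˢᵃᵗ = 0.8109
  T = 347.2 K: ΣzᵢP/Pᵢˢᵃᵗ = 0.9243
  T = 344.2 K: ΣzᵢP/Pᵢˢᵃᵗ = 0.9886
  T = 342.7 K: ΣzᵢP/Pᵢˢᵃᵗ = 1.0228
Interpolating between 342.7 K and 344.2 K gives T ≈ 343.7 K.

T = 343.7 K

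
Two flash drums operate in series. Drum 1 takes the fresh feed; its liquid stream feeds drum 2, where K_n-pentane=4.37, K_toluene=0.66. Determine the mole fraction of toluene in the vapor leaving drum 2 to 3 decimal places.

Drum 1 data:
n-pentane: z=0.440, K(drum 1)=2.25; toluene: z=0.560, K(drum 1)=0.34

y_toluene (drum 2) = 0.600

Drum 1:
Newton iteration, ψ₁⁰ = 0.31:
  ψ₁ = 0.310: g = -0.0683, g' = -0.743 → ψ₁ = 0.218
  ψ₁ = 0.218: g = 0.0005, g' = -0.757 → ψ₁ = 0.219
Converged at ψ₁ = 0.219.
Drum-1 compositions:
  n-pentane: x = 0.346, y = 0.777
  toluene: x = 0.654, y = 0.223
Drum-2 feed = drum-1 liquid: z₂ = (0.3455, 0.6545).
Drum 2:
Rachford–Rice: g(ψ₂) = Σ zᵢ(Kᵢ−1)/(1+ψ₂(Kᵢ−1)) = 0.
Check two-phase: ΣzᵢKᵢ = 1.942 > 1 and Σzᵢ/Kᵢ = 1.071 > 1, so g(0) = 0.942 > 0 and g(1) = -0.071 < 0.
Newton–Raphson from ψ₂ = 0.51:
  ψ₂ = 0.510: g = 0.1591, g' = -0.642 → ψ₂ = 0.758
  ψ₂ = 0.758: g = 0.0278, g' = -0.448 → ψ₂ = 0.820
  ψ₂ = 0.820: g = 0.0008, g' = -0.422 → ψ₂ = 0.822
Converged at ψ₂ = 0.822.
  n-pentane: x = 0.092, y = 0.400
  toluene: x = 0.908, y = 0.600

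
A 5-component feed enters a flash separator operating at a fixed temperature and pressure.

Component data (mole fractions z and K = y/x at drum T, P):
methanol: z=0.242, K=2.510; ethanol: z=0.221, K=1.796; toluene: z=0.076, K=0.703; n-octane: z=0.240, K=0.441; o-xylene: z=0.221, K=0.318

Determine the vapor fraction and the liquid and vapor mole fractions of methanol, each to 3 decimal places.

Let ψ = V/F and solve Σ zᵢ(Kᵢ−1)/(1+ψ(Kᵢ−1)) = 0.
Feasibility: ΣzᵢKᵢ = 1.234, Σzᵢ/Kᵢ = 1.567 — both > 1, two phases present.
Newton–Raphson from ψ = 0.55:
  ψ = 0.550: g = -0.1399, g' = -0.662 → ψ = 0.339
  ψ = 0.339: g = -0.0061, g' = -0.625 → ψ = 0.329
Converged at ψ = 0.329.
Compositions from xᵢ = zᵢ/(1+ψ(Kᵢ−1)), yᵢ = Kᵢxᵢ:
  methanol: x = 0.162, y = 0.406
  ethanol: x = 0.175, y = 0.315
  toluene: x = 0.084, y = 0.059
  n-octane: x = 0.294, y = 0.130
  o-xylene: x = 0.285, y = 0.091

ψ = 0.329, x_methanol = 0.162, y_methanol = 0.406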